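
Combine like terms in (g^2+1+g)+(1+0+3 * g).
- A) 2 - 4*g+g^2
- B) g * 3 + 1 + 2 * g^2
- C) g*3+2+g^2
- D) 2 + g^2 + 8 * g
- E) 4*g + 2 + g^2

Adding the polynomials and combining like terms:
(g^2 + 1 + g) + (1 + 0 + 3*g)
= 4*g + 2 + g^2
E) 4*g + 2 + g^2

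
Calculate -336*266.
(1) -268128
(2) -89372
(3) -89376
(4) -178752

-336 * 266 = -89376
3) -89376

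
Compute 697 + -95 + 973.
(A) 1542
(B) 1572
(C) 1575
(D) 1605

First: 697 + -95 = 602
Then: 602 + 973 = 1575
C) 1575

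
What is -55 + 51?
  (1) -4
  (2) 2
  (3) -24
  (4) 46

-55 + 51 = -4
1) -4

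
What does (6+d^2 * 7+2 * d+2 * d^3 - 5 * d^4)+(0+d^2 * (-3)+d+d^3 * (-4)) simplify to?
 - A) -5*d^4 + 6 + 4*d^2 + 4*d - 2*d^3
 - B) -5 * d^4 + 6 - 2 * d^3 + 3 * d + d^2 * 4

Adding the polynomials and combining like terms:
(6 + d^2*7 + 2*d + 2*d^3 - 5*d^4) + (0 + d^2*(-3) + d + d^3*(-4))
= -5 * d^4 + 6 - 2 * d^3 + 3 * d + d^2 * 4
B) -5 * d^4 + 6 - 2 * d^3 + 3 * d + d^2 * 4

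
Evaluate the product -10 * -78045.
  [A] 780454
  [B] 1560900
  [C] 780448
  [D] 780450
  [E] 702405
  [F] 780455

-10 * -78045 = 780450
D) 780450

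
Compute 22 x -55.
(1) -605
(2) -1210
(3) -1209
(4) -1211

22 * -55 = -1210
2) -1210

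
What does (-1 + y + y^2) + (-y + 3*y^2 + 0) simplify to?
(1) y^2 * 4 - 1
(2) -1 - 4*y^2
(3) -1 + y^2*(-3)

Adding the polynomials and combining like terms:
(-1 + y + y^2) + (-y + 3*y^2 + 0)
= y^2 * 4 - 1
1) y^2 * 4 - 1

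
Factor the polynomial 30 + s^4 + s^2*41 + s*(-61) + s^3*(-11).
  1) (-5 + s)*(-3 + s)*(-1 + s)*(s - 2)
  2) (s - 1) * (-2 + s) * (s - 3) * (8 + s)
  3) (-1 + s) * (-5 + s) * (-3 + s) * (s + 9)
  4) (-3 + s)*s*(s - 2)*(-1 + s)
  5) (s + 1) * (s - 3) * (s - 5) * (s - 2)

We need to factor 30 + s^4 + s^2*41 + s*(-61) + s^3*(-11).
The factored form is (-5 + s)*(-3 + s)*(-1 + s)*(s - 2).
1) (-5 + s)*(-3 + s)*(-1 + s)*(s - 2)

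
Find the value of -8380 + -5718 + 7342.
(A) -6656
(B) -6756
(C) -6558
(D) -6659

First: -8380 + -5718 = -14098
Then: -14098 + 7342 = -6756
B) -6756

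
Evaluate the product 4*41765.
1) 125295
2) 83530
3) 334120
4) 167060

4 * 41765 = 167060
4) 167060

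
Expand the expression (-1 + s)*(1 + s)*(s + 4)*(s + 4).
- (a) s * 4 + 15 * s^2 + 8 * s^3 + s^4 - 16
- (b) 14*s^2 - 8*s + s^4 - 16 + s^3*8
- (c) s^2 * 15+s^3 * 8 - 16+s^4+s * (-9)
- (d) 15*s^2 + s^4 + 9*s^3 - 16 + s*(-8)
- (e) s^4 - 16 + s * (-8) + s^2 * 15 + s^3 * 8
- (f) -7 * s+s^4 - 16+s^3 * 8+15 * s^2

Expanding (-1 + s)*(1 + s)*(s + 4)*(s + 4):
= s^4 - 16 + s * (-8) + s^2 * 15 + s^3 * 8
e) s^4 - 16 + s * (-8) + s^2 * 15 + s^3 * 8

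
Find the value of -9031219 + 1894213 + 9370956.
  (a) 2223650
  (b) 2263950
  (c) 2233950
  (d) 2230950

First: -9031219 + 1894213 = -7137006
Then: -7137006 + 9370956 = 2233950
c) 2233950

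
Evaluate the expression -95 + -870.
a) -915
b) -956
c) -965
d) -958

-95 + -870 = -965
c) -965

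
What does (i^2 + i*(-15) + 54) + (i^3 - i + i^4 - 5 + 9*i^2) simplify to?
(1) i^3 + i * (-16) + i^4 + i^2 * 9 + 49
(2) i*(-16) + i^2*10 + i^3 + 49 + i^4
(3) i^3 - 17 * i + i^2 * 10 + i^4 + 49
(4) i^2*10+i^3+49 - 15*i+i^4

Adding the polynomials and combining like terms:
(i^2 + i*(-15) + 54) + (i^3 - i + i^4 - 5 + 9*i^2)
= i*(-16) + i^2*10 + i^3 + 49 + i^4
2) i*(-16) + i^2*10 + i^3 + 49 + i^4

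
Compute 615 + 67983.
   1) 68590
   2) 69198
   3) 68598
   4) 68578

615 + 67983 = 68598
3) 68598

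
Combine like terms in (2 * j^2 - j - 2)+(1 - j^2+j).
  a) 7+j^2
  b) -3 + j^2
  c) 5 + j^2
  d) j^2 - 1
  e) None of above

Adding the polynomials and combining like terms:
(2*j^2 - j - 2) + (1 - j^2 + j)
= j^2 - 1
d) j^2 - 1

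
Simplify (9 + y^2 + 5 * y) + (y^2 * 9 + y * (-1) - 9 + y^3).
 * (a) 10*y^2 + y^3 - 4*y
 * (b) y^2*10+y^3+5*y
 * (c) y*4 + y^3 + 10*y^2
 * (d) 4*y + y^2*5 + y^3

Adding the polynomials and combining like terms:
(9 + y^2 + 5*y) + (y^2*9 + y*(-1) - 9 + y^3)
= y*4 + y^3 + 10*y^2
c) y*4 + y^3 + 10*y^2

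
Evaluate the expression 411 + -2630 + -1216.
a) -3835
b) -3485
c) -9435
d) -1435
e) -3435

First: 411 + -2630 = -2219
Then: -2219 + -1216 = -3435
e) -3435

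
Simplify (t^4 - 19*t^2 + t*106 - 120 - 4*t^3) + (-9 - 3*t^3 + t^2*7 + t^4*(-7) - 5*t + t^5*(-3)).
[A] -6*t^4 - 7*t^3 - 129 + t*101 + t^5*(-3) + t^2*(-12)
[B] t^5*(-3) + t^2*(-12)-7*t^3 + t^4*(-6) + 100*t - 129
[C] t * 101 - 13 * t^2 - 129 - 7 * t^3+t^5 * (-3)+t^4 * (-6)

Adding the polynomials and combining like terms:
(t^4 - 19*t^2 + t*106 - 120 - 4*t^3) + (-9 - 3*t^3 + t^2*7 + t^4*(-7) - 5*t + t^5*(-3))
= -6*t^4 - 7*t^3 - 129 + t*101 + t^5*(-3) + t^2*(-12)
A) -6*t^4 - 7*t^3 - 129 + t*101 + t^5*(-3) + t^2*(-12)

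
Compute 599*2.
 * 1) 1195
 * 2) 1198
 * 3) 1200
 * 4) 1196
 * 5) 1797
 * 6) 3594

599 * 2 = 1198
2) 1198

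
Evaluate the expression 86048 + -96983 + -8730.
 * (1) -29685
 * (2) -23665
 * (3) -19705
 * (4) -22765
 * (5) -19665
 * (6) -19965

First: 86048 + -96983 = -10935
Then: -10935 + -8730 = -19665
5) -19665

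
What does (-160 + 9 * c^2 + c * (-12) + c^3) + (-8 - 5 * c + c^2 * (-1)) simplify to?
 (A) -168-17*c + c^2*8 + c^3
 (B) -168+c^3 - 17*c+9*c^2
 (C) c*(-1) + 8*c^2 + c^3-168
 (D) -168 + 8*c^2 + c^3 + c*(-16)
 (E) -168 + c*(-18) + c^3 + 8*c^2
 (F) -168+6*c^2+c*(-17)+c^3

Adding the polynomials and combining like terms:
(-160 + 9*c^2 + c*(-12) + c^3) + (-8 - 5*c + c^2*(-1))
= -168-17*c + c^2*8 + c^3
A) -168-17*c + c^2*8 + c^3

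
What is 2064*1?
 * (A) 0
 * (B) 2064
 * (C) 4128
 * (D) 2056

2064 * 1 = 2064
B) 2064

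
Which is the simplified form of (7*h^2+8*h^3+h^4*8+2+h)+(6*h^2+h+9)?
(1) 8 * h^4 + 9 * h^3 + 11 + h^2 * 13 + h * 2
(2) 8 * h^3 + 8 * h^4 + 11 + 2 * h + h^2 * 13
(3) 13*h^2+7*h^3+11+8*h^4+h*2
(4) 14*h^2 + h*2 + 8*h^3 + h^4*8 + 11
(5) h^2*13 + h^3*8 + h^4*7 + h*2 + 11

Adding the polynomials and combining like terms:
(7*h^2 + 8*h^3 + h^4*8 + 2 + h) + (6*h^2 + h + 9)
= 8 * h^3 + 8 * h^4 + 11 + 2 * h + h^2 * 13
2) 8 * h^3 + 8 * h^4 + 11 + 2 * h + h^2 * 13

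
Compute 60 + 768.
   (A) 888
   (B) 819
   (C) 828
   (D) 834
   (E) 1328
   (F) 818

60 + 768 = 828
C) 828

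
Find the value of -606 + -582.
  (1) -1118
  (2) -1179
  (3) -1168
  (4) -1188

-606 + -582 = -1188
4) -1188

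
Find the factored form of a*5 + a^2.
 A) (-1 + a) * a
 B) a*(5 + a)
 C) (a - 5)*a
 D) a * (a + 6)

We need to factor a*5 + a^2.
The factored form is a*(5 + a).
B) a*(5 + a)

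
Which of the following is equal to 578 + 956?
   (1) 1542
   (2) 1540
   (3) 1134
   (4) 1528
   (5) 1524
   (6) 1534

578 + 956 = 1534
6) 1534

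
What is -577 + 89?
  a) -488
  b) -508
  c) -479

-577 + 89 = -488
a) -488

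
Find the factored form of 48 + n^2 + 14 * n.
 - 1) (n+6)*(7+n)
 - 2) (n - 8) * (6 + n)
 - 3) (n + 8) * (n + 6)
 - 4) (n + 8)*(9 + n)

We need to factor 48 + n^2 + 14 * n.
The factored form is (n + 8) * (n + 6).
3) (n + 8) * (n + 6)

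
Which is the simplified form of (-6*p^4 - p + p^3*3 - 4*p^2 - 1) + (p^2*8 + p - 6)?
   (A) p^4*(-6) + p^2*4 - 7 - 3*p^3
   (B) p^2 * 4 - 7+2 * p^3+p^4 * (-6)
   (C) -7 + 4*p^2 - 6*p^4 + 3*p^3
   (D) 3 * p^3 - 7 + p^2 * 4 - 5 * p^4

Adding the polynomials and combining like terms:
(-6*p^4 - p + p^3*3 - 4*p^2 - 1) + (p^2*8 + p - 6)
= -7 + 4*p^2 - 6*p^4 + 3*p^3
C) -7 + 4*p^2 - 6*p^4 + 3*p^3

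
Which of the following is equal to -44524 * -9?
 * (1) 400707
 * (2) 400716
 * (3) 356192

-44524 * -9 = 400716
2) 400716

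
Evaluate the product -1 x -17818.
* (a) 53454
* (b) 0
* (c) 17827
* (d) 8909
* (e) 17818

-1 * -17818 = 17818
e) 17818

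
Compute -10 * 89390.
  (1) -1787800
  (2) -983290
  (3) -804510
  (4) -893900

-10 * 89390 = -893900
4) -893900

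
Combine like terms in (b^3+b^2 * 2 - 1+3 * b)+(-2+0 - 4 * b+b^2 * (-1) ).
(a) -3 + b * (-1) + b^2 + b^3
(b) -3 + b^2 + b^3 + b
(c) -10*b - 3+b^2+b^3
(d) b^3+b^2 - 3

Adding the polynomials and combining like terms:
(b^3 + b^2*2 - 1 + 3*b) + (-2 + 0 - 4*b + b^2*(-1))
= -3 + b * (-1) + b^2 + b^3
a) -3 + b * (-1) + b^2 + b^3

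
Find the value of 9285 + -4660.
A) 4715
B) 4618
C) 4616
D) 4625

9285 + -4660 = 4625
D) 4625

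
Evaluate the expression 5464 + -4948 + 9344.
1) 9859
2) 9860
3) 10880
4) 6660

First: 5464 + -4948 = 516
Then: 516 + 9344 = 9860
2) 9860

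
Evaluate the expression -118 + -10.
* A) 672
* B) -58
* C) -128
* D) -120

-118 + -10 = -128
C) -128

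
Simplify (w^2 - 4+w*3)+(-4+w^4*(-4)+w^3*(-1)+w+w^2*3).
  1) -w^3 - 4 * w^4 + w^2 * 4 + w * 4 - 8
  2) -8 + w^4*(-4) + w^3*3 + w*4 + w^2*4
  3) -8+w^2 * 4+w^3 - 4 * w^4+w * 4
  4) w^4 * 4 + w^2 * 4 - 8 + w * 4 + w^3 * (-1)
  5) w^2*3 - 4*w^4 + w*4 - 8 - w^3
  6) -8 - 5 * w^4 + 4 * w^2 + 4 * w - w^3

Adding the polynomials and combining like terms:
(w^2 - 4 + w*3) + (-4 + w^4*(-4) + w^3*(-1) + w + w^2*3)
= -w^3 - 4 * w^4 + w^2 * 4 + w * 4 - 8
1) -w^3 - 4 * w^4 + w^2 * 4 + w * 4 - 8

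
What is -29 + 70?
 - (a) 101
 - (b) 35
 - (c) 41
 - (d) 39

-29 + 70 = 41
c) 41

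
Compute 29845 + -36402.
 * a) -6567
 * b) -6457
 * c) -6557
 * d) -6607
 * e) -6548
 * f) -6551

29845 + -36402 = -6557
c) -6557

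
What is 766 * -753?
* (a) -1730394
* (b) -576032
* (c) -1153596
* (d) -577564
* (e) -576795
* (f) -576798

766 * -753 = -576798
f) -576798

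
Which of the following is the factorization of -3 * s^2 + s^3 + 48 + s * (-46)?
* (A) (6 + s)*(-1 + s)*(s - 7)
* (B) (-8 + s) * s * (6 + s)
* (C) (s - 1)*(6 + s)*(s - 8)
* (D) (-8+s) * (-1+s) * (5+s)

We need to factor -3 * s^2 + s^3 + 48 + s * (-46).
The factored form is (s - 1)*(6 + s)*(s - 8).
C) (s - 1)*(6 + s)*(s - 8)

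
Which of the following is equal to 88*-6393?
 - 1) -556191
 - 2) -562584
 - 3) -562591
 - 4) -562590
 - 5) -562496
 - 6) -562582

88 * -6393 = -562584
2) -562584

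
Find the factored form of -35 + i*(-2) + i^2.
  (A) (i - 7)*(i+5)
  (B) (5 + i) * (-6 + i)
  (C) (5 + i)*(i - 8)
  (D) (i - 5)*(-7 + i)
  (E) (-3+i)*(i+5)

We need to factor -35 + i*(-2) + i^2.
The factored form is (i - 7)*(i+5).
A) (i - 7)*(i+5)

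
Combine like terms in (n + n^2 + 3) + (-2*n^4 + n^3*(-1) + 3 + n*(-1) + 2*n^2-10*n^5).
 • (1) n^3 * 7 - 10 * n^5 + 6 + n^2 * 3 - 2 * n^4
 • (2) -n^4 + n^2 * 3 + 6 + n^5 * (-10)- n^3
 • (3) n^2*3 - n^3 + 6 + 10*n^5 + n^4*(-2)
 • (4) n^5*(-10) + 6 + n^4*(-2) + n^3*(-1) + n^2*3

Adding the polynomials and combining like terms:
(n + n^2 + 3) + (-2*n^4 + n^3*(-1) + 3 + n*(-1) + 2*n^2 - 10*n^5)
= n^5*(-10) + 6 + n^4*(-2) + n^3*(-1) + n^2*3
4) n^5*(-10) + 6 + n^4*(-2) + n^3*(-1) + n^2*3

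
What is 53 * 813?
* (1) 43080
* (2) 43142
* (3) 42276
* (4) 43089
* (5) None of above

53 * 813 = 43089
4) 43089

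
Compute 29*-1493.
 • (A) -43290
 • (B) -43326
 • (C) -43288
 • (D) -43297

29 * -1493 = -43297
D) -43297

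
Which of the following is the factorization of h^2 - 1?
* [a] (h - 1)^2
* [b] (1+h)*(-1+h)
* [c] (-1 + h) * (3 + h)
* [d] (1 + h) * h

We need to factor h^2 - 1.
The factored form is (1+h)*(-1+h).
b) (1+h)*(-1+h)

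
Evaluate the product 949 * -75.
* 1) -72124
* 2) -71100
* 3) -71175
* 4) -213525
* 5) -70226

949 * -75 = -71175
3) -71175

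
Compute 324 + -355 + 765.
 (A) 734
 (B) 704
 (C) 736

First: 324 + -355 = -31
Then: -31 + 765 = 734
A) 734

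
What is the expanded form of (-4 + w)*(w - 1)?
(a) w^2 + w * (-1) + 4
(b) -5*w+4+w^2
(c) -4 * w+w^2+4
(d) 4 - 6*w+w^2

Expanding (-4 + w)*(w - 1):
= -5*w+4+w^2
b) -5*w+4+w^2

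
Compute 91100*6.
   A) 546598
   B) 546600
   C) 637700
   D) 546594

91100 * 6 = 546600
B) 546600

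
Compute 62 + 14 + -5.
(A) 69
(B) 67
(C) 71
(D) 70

First: 62 + 14 = 76
Then: 76 + -5 = 71
C) 71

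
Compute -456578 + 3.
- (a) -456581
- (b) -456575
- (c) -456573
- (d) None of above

-456578 + 3 = -456575
b) -456575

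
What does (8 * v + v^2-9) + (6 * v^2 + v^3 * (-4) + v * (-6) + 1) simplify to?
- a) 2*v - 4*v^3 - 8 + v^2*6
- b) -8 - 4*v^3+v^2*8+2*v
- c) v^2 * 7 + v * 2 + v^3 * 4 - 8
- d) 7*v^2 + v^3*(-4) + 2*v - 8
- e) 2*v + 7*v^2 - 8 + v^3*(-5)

Adding the polynomials and combining like terms:
(8*v + v^2 - 9) + (6*v^2 + v^3*(-4) + v*(-6) + 1)
= 7*v^2 + v^3*(-4) + 2*v - 8
d) 7*v^2 + v^3*(-4) + 2*v - 8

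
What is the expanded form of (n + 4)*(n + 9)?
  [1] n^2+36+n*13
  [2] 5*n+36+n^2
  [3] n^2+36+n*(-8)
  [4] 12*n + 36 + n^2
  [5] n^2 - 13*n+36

Expanding (n + 4)*(n + 9):
= n^2+36+n*13
1) n^2+36+n*13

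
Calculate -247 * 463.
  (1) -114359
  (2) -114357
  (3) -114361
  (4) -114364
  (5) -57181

-247 * 463 = -114361
3) -114361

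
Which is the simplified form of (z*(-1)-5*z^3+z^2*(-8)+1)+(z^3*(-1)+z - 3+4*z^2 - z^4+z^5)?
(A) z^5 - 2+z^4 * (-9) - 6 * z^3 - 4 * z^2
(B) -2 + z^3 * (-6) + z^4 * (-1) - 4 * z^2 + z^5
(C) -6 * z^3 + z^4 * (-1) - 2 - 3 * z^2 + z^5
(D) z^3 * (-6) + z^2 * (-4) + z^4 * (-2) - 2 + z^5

Adding the polynomials and combining like terms:
(z*(-1) - 5*z^3 + z^2*(-8) + 1) + (z^3*(-1) + z - 3 + 4*z^2 - z^4 + z^5)
= -2 + z^3 * (-6) + z^4 * (-1) - 4 * z^2 + z^5
B) -2 + z^3 * (-6) + z^4 * (-1) - 4 * z^2 + z^5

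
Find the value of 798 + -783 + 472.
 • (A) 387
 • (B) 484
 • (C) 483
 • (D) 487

First: 798 + -783 = 15
Then: 15 + 472 = 487
D) 487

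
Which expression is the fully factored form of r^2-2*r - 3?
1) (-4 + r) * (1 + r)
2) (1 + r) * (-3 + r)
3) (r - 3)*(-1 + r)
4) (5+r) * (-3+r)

We need to factor r^2-2*r - 3.
The factored form is (1 + r) * (-3 + r).
2) (1 + r) * (-3 + r)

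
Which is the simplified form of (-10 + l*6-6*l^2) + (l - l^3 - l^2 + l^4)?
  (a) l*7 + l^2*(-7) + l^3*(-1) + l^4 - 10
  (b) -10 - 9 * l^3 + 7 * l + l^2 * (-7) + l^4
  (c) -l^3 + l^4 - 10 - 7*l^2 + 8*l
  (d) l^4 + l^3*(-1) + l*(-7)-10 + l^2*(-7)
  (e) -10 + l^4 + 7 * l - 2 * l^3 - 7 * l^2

Adding the polynomials and combining like terms:
(-10 + l*6 - 6*l^2) + (l - l^3 - l^2 + l^4)
= l*7 + l^2*(-7) + l^3*(-1) + l^4 - 10
a) l*7 + l^2*(-7) + l^3*(-1) + l^4 - 10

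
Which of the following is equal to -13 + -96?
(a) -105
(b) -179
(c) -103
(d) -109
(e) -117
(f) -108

-13 + -96 = -109
d) -109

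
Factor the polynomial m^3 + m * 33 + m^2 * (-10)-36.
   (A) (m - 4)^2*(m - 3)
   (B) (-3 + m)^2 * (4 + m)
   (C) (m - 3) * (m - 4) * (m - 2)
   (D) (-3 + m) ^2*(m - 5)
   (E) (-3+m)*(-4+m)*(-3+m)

We need to factor m^3 + m * 33 + m^2 * (-10)-36.
The factored form is (-3+m)*(-4+m)*(-3+m).
E) (-3+m)*(-4+m)*(-3+m)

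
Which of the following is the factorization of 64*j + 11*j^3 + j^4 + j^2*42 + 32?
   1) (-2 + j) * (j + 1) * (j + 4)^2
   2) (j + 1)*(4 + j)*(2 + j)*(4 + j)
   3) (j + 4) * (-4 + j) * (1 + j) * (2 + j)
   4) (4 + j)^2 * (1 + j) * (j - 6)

We need to factor 64*j + 11*j^3 + j^4 + j^2*42 + 32.
The factored form is (j + 1)*(4 + j)*(2 + j)*(4 + j).
2) (j + 1)*(4 + j)*(2 + j)*(4 + j)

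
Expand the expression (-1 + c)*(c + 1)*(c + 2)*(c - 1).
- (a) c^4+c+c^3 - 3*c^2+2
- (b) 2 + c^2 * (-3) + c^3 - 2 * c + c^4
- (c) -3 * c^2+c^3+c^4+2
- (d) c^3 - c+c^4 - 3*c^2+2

Expanding (-1 + c)*(c + 1)*(c + 2)*(c - 1):
= c^3 - c+c^4 - 3*c^2+2
d) c^3 - c+c^4 - 3*c^2+2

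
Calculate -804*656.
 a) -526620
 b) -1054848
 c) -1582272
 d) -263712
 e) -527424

-804 * 656 = -527424
e) -527424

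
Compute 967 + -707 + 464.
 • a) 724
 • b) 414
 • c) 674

First: 967 + -707 = 260
Then: 260 + 464 = 724
a) 724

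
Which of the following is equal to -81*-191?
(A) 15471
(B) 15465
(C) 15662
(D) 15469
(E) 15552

-81 * -191 = 15471
A) 15471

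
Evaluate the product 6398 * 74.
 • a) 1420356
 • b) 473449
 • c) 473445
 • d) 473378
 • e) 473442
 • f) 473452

6398 * 74 = 473452
f) 473452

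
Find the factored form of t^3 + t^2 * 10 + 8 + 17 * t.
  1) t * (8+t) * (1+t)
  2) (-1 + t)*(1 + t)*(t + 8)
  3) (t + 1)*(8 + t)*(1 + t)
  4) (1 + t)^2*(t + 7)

We need to factor t^3 + t^2 * 10 + 8 + 17 * t.
The factored form is (t + 1)*(8 + t)*(1 + t).
3) (t + 1)*(8 + t)*(1 + t)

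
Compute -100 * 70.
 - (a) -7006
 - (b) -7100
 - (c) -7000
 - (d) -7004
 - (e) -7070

-100 * 70 = -7000
c) -7000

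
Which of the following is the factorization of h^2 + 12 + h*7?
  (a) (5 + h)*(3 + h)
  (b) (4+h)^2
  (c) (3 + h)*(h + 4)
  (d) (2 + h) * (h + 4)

We need to factor h^2 + 12 + h*7.
The factored form is (3 + h)*(h + 4).
c) (3 + h)*(h + 4)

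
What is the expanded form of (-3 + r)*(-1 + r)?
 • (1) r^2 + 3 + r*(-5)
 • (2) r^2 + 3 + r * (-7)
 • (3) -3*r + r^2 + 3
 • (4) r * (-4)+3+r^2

Expanding (-3 + r)*(-1 + r):
= r * (-4)+3+r^2
4) r * (-4)+3+r^2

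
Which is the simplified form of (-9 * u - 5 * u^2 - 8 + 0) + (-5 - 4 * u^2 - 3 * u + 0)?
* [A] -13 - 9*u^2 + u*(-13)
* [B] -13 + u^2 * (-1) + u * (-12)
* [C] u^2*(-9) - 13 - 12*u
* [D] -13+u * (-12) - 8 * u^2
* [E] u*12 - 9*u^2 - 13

Adding the polynomials and combining like terms:
(-9*u - 5*u^2 - 8 + 0) + (-5 - 4*u^2 - 3*u + 0)
= u^2*(-9) - 13 - 12*u
C) u^2*(-9) - 13 - 12*u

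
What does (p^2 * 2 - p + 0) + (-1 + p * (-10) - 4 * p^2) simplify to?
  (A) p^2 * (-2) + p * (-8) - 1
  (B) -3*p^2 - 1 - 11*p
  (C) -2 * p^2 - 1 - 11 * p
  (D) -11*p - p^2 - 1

Adding the polynomials and combining like terms:
(p^2*2 - p + 0) + (-1 + p*(-10) - 4*p^2)
= -2 * p^2 - 1 - 11 * p
C) -2 * p^2 - 1 - 11 * p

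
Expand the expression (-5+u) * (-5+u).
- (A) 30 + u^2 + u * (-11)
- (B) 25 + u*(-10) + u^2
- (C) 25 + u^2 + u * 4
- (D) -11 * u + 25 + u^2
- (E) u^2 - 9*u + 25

Expanding (-5+u) * (-5+u):
= 25 + u*(-10) + u^2
B) 25 + u*(-10) + u^2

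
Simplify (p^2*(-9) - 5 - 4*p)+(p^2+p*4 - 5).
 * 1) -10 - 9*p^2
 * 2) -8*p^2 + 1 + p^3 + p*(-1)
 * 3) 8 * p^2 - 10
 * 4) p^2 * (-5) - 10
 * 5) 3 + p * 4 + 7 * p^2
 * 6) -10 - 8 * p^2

Adding the polynomials and combining like terms:
(p^2*(-9) - 5 - 4*p) + (p^2 + p*4 - 5)
= -10 - 8 * p^2
6) -10 - 8 * p^2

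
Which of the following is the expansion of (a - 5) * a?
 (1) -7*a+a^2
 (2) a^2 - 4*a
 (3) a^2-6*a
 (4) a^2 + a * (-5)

Expanding (a - 5) * a:
= a^2 + a * (-5)
4) a^2 + a * (-5)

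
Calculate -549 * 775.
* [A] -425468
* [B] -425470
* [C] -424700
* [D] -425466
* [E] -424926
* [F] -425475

-549 * 775 = -425475
F) -425475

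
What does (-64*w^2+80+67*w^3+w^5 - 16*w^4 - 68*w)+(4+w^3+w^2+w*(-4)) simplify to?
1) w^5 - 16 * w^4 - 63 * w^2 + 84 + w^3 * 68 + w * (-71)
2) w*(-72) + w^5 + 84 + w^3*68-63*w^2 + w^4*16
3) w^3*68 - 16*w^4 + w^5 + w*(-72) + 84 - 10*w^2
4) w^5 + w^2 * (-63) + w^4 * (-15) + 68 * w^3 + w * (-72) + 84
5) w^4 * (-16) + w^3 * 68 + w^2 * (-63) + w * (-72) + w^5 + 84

Adding the polynomials and combining like terms:
(-64*w^2 + 80 + 67*w^3 + w^5 - 16*w^4 - 68*w) + (4 + w^3 + w^2 + w*(-4))
= w^4 * (-16) + w^3 * 68 + w^2 * (-63) + w * (-72) + w^5 + 84
5) w^4 * (-16) + w^3 * 68 + w^2 * (-63) + w * (-72) + w^5 + 84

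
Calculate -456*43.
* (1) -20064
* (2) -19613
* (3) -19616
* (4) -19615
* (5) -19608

-456 * 43 = -19608
5) -19608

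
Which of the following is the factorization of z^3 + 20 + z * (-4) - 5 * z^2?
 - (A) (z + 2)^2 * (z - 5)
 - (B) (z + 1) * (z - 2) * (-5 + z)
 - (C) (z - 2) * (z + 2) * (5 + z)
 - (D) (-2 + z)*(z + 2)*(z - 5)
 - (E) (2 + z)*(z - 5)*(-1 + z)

We need to factor z^3 + 20 + z * (-4) - 5 * z^2.
The factored form is (-2 + z)*(z + 2)*(z - 5).
D) (-2 + z)*(z + 2)*(z - 5)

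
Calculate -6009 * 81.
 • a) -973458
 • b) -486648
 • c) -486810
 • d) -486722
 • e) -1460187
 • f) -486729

-6009 * 81 = -486729
f) -486729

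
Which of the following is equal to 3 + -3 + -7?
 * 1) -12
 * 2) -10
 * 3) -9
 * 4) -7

First: 3 + -3 = 0
Then: 0 + -7 = -7
4) -7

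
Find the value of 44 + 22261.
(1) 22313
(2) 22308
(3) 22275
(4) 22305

44 + 22261 = 22305
4) 22305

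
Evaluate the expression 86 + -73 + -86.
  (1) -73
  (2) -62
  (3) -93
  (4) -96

First: 86 + -73 = 13
Then: 13 + -86 = -73
1) -73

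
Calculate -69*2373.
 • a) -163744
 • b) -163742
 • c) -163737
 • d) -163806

-69 * 2373 = -163737
c) -163737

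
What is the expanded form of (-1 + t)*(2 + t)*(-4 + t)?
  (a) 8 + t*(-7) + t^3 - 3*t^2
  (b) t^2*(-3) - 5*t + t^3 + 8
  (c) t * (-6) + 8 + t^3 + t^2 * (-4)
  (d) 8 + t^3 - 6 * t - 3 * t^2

Expanding (-1 + t)*(2 + t)*(-4 + t):
= 8 + t^3 - 6 * t - 3 * t^2
d) 8 + t^3 - 6 * t - 3 * t^2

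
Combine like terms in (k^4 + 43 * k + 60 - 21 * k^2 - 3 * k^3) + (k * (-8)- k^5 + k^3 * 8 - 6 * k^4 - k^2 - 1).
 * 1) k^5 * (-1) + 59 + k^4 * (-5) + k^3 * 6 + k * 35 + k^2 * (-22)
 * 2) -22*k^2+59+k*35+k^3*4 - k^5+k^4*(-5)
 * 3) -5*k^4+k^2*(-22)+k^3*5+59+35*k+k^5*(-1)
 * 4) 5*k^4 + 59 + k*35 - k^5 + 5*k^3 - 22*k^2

Adding the polynomials and combining like terms:
(k^4 + 43*k + 60 - 21*k^2 - 3*k^3) + (k*(-8) - k^5 + k^3*8 - 6*k^4 - k^2 - 1)
= -5*k^4+k^2*(-22)+k^3*5+59+35*k+k^5*(-1)
3) -5*k^4+k^2*(-22)+k^3*5+59+35*k+k^5*(-1)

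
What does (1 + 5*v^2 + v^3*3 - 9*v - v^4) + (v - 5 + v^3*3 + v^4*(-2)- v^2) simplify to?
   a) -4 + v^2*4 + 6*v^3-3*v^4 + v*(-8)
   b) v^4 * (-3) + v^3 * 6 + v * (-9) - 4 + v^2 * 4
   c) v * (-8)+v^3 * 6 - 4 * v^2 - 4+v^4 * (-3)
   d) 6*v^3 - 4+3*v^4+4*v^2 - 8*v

Adding the polynomials and combining like terms:
(1 + 5*v^2 + v^3*3 - 9*v - v^4) + (v - 5 + v^3*3 + v^4*(-2) - v^2)
= -4 + v^2*4 + 6*v^3-3*v^4 + v*(-8)
a) -4 + v^2*4 + 6*v^3-3*v^4 + v*(-8)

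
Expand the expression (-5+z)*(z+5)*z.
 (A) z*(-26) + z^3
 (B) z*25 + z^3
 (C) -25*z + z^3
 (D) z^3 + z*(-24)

Expanding (-5+z)*(z+5)*z:
= -25*z + z^3
C) -25*z + z^3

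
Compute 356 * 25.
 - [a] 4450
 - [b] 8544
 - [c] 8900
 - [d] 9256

356 * 25 = 8900
c) 8900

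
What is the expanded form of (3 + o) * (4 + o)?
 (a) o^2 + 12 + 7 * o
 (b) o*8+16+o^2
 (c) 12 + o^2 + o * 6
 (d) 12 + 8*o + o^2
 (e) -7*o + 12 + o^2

Expanding (3 + o) * (4 + o):
= o^2 + 12 + 7 * o
a) o^2 + 12 + 7 * o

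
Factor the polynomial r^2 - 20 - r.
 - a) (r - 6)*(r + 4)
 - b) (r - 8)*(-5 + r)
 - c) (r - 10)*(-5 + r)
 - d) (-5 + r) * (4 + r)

We need to factor r^2 - 20 - r.
The factored form is (-5 + r) * (4 + r).
d) (-5 + r) * (4 + r)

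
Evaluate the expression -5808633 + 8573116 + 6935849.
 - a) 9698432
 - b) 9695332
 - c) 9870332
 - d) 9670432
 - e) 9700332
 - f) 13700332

First: -5808633 + 8573116 = 2764483
Then: 2764483 + 6935849 = 9700332
e) 9700332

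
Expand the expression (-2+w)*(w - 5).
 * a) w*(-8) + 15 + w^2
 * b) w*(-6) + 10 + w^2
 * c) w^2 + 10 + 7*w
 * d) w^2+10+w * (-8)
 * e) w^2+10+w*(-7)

Expanding (-2+w)*(w - 5):
= w^2+10+w*(-7)
e) w^2+10+w*(-7)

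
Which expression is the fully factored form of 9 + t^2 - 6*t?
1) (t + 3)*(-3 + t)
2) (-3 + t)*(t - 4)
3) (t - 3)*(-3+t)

We need to factor 9 + t^2 - 6*t.
The factored form is (t - 3)*(-3+t).
3) (t - 3)*(-3+t)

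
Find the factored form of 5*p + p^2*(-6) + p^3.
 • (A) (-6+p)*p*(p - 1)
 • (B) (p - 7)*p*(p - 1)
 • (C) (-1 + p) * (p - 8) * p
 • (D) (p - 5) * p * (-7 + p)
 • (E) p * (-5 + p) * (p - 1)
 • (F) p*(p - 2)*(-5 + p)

We need to factor 5*p + p^2*(-6) + p^3.
The factored form is p * (-5 + p) * (p - 1).
E) p * (-5 + p) * (p - 1)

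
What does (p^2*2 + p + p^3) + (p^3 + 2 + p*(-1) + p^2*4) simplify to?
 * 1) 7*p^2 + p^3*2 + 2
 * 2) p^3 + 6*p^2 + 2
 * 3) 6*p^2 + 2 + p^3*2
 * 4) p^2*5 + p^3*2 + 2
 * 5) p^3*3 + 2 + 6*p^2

Adding the polynomials and combining like terms:
(p^2*2 + p + p^3) + (p^3 + 2 + p*(-1) + p^2*4)
= 6*p^2 + 2 + p^3*2
3) 6*p^2 + 2 + p^3*2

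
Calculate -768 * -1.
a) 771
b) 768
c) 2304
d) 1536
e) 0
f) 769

-768 * -1 = 768
b) 768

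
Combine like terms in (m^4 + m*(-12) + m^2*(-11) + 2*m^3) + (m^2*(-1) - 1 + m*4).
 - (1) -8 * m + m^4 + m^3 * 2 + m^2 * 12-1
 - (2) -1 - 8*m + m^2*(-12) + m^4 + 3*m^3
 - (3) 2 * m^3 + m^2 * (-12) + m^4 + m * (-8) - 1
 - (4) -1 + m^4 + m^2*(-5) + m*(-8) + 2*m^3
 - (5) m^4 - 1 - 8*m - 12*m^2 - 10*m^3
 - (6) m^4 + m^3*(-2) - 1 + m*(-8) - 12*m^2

Adding the polynomials and combining like terms:
(m^4 + m*(-12) + m^2*(-11) + 2*m^3) + (m^2*(-1) - 1 + m*4)
= 2 * m^3 + m^2 * (-12) + m^4 + m * (-8) - 1
3) 2 * m^3 + m^2 * (-12) + m^4 + m * (-8) - 1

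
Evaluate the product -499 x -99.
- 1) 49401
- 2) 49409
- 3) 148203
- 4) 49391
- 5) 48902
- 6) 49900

-499 * -99 = 49401
1) 49401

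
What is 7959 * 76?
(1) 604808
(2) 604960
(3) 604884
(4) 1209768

7959 * 76 = 604884
3) 604884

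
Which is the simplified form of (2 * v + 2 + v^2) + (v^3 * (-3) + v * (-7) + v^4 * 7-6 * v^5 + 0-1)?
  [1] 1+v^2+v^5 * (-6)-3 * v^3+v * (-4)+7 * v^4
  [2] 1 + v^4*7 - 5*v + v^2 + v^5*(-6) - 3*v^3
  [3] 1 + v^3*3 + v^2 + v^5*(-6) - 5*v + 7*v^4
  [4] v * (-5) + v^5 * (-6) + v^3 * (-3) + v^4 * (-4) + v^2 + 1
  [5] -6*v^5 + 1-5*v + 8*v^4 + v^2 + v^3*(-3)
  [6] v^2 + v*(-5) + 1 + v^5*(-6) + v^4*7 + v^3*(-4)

Adding the polynomials and combining like terms:
(2*v + 2 + v^2) + (v^3*(-3) + v*(-7) + v^4*7 - 6*v^5 + 0 - 1)
= 1 + v^4*7 - 5*v + v^2 + v^5*(-6) - 3*v^3
2) 1 + v^4*7 - 5*v + v^2 + v^5*(-6) - 3*v^3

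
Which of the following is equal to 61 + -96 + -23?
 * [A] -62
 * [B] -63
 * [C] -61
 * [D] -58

First: 61 + -96 = -35
Then: -35 + -23 = -58
D) -58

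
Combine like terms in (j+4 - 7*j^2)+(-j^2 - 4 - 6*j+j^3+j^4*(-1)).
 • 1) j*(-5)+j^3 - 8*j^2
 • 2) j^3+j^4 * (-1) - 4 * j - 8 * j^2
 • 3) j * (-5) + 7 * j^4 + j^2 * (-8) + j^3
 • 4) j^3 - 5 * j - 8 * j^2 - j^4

Adding the polynomials and combining like terms:
(j + 4 - 7*j^2) + (-j^2 - 4 - 6*j + j^3 + j^4*(-1))
= j^3 - 5 * j - 8 * j^2 - j^4
4) j^3 - 5 * j - 8 * j^2 - j^4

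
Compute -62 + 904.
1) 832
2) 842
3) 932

-62 + 904 = 842
2) 842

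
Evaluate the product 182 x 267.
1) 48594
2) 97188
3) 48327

182 * 267 = 48594
1) 48594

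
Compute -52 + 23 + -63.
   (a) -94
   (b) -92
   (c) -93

First: -52 + 23 = -29
Then: -29 + -63 = -92
b) -92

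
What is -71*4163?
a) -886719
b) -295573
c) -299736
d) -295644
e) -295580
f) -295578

-71 * 4163 = -295573
b) -295573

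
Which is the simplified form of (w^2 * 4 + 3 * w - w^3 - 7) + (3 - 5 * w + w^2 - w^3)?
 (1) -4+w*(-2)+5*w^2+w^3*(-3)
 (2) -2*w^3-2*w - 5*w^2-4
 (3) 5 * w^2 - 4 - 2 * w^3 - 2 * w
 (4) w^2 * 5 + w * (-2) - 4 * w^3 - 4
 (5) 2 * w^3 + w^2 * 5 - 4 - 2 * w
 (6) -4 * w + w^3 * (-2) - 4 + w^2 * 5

Adding the polynomials and combining like terms:
(w^2*4 + 3*w - w^3 - 7) + (3 - 5*w + w^2 - w^3)
= 5 * w^2 - 4 - 2 * w^3 - 2 * w
3) 5 * w^2 - 4 - 2 * w^3 - 2 * w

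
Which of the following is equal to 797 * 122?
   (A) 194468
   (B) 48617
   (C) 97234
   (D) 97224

797 * 122 = 97234
C) 97234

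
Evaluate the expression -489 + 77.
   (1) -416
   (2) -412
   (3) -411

-489 + 77 = -412
2) -412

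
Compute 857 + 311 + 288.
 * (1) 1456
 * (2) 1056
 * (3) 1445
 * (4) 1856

First: 857 + 311 = 1168
Then: 1168 + 288 = 1456
1) 1456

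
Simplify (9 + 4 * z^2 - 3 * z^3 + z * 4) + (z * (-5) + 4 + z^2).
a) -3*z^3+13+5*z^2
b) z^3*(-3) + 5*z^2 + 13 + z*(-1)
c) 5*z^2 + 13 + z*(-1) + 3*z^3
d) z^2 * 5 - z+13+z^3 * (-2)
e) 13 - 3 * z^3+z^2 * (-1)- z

Adding the polynomials and combining like terms:
(9 + 4*z^2 - 3*z^3 + z*4) + (z*(-5) + 4 + z^2)
= z^3*(-3) + 5*z^2 + 13 + z*(-1)
b) z^3*(-3) + 5*z^2 + 13 + z*(-1)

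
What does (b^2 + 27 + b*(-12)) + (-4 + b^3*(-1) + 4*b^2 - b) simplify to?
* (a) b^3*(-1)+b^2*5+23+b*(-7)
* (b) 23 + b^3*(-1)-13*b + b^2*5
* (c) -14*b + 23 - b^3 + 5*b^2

Adding the polynomials and combining like terms:
(b^2 + 27 + b*(-12)) + (-4 + b^3*(-1) + 4*b^2 - b)
= 23 + b^3*(-1)-13*b + b^2*5
b) 23 + b^3*(-1)-13*b + b^2*5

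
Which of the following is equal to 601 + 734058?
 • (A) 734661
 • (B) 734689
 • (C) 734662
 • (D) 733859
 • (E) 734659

601 + 734058 = 734659
E) 734659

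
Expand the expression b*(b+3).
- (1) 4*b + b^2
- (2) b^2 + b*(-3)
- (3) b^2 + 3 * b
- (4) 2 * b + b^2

Expanding b*(b+3):
= b^2 + 3 * b
3) b^2 + 3 * b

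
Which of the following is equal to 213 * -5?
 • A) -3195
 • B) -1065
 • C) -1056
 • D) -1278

213 * -5 = -1065
B) -1065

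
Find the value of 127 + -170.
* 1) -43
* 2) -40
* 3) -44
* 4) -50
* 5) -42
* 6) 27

127 + -170 = -43
1) -43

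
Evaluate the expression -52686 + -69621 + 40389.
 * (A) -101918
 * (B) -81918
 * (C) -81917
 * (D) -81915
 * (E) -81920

First: -52686 + -69621 = -122307
Then: -122307 + 40389 = -81918
B) -81918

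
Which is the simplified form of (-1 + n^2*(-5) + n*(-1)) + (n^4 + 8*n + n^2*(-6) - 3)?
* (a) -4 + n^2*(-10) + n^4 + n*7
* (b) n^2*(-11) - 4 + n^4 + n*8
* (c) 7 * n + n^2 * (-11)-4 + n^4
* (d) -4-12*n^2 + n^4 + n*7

Adding the polynomials and combining like terms:
(-1 + n^2*(-5) + n*(-1)) + (n^4 + 8*n + n^2*(-6) - 3)
= 7 * n + n^2 * (-11)-4 + n^4
c) 7 * n + n^2 * (-11)-4 + n^4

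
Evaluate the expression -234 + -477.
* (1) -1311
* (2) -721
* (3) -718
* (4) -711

-234 + -477 = -711
4) -711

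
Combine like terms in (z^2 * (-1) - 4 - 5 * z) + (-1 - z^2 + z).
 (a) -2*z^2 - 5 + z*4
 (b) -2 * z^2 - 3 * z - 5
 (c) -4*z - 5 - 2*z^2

Adding the polynomials and combining like terms:
(z^2*(-1) - 4 - 5*z) + (-1 - z^2 + z)
= -4*z - 5 - 2*z^2
c) -4*z - 5 - 2*z^2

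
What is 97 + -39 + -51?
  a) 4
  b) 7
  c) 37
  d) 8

First: 97 + -39 = 58
Then: 58 + -51 = 7
b) 7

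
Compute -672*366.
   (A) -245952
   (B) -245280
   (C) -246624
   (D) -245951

-672 * 366 = -245952
A) -245952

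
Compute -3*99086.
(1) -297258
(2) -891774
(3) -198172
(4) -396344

-3 * 99086 = -297258
1) -297258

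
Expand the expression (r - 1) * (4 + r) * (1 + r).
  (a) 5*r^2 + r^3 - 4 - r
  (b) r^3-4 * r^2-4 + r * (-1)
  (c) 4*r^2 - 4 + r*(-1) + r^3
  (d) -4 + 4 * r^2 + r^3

Expanding (r - 1) * (4 + r) * (1 + r):
= 4*r^2 - 4 + r*(-1) + r^3
c) 4*r^2 - 4 + r*(-1) + r^3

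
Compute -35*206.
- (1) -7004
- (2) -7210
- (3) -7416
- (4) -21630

-35 * 206 = -7210
2) -7210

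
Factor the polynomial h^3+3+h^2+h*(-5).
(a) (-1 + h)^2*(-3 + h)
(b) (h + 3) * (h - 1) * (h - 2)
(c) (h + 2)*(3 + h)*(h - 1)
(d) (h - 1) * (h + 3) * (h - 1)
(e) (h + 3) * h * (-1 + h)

We need to factor h^3+3+h^2+h*(-5).
The factored form is (h - 1) * (h + 3) * (h - 1).
d) (h - 1) * (h + 3) * (h - 1)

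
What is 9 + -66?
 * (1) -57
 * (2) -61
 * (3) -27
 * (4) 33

9 + -66 = -57
1) -57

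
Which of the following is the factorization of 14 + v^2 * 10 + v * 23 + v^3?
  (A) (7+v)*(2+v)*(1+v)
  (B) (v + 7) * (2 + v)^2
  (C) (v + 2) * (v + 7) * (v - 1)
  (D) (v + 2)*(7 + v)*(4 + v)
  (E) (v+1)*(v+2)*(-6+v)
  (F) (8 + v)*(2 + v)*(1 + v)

We need to factor 14 + v^2 * 10 + v * 23 + v^3.
The factored form is (7+v)*(2+v)*(1+v).
A) (7+v)*(2+v)*(1+v)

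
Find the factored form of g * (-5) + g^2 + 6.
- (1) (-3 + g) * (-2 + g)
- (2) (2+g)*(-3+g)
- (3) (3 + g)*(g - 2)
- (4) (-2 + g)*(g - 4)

We need to factor g * (-5) + g^2 + 6.
The factored form is (-3 + g) * (-2 + g).
1) (-3 + g) * (-2 + g)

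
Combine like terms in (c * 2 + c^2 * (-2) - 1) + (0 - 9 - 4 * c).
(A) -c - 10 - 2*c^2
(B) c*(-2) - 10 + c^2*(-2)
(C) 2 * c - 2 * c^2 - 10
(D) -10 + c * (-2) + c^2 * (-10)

Adding the polynomials and combining like terms:
(c*2 + c^2*(-2) - 1) + (0 - 9 - 4*c)
= c*(-2) - 10 + c^2*(-2)
B) c*(-2) - 10 + c^2*(-2)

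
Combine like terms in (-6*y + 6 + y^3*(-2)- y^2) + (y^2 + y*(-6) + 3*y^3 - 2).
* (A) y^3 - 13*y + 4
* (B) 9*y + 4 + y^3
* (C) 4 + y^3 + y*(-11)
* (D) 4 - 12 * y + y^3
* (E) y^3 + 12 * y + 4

Adding the polynomials and combining like terms:
(-6*y + 6 + y^3*(-2) - y^2) + (y^2 + y*(-6) + 3*y^3 - 2)
= 4 - 12 * y + y^3
D) 4 - 12 * y + y^3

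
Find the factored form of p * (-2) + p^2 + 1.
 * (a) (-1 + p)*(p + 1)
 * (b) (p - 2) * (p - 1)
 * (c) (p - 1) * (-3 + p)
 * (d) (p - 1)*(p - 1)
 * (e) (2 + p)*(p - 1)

We need to factor p * (-2) + p^2 + 1.
The factored form is (p - 1)*(p - 1).
d) (p - 1)*(p - 1)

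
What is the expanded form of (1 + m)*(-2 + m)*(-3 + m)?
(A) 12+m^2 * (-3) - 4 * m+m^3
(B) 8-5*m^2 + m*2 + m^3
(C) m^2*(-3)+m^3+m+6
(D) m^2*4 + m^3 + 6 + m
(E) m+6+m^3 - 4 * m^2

Expanding (1 + m)*(-2 + m)*(-3 + m):
= m+6+m^3 - 4 * m^2
E) m+6+m^3 - 4 * m^2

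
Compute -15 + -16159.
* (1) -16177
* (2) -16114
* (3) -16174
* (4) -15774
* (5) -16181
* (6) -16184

-15 + -16159 = -16174
3) -16174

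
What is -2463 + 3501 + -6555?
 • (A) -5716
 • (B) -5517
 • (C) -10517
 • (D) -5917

First: -2463 + 3501 = 1038
Then: 1038 + -6555 = -5517
B) -5517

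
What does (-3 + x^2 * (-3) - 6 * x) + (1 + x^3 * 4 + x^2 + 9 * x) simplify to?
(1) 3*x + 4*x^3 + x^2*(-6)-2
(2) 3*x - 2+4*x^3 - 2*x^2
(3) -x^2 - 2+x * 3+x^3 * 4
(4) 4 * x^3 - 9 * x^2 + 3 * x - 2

Adding the polynomials and combining like terms:
(-3 + x^2*(-3) - 6*x) + (1 + x^3*4 + x^2 + 9*x)
= 3*x - 2+4*x^3 - 2*x^2
2) 3*x - 2+4*x^3 - 2*x^2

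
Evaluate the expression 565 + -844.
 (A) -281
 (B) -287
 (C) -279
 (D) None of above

565 + -844 = -279
C) -279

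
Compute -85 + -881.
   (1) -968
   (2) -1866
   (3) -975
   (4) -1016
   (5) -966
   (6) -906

-85 + -881 = -966
5) -966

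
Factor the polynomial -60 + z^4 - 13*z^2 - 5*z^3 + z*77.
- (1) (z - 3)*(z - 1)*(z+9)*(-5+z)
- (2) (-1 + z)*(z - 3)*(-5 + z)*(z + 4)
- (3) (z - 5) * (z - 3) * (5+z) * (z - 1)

We need to factor -60 + z^4 - 13*z^2 - 5*z^3 + z*77.
The factored form is (-1 + z)*(z - 3)*(-5 + z)*(z + 4).
2) (-1 + z)*(z - 3)*(-5 + z)*(z + 4)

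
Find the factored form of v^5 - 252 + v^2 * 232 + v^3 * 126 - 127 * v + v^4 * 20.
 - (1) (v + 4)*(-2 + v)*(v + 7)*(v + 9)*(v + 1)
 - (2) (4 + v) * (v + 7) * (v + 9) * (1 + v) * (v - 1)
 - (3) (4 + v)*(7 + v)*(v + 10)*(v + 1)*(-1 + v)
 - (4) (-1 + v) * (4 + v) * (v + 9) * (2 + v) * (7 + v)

We need to factor v^5 - 252 + v^2 * 232 + v^3 * 126 - 127 * v + v^4 * 20.
The factored form is (4 + v) * (v + 7) * (v + 9) * (1 + v) * (v - 1).
2) (4 + v) * (v + 7) * (v + 9) * (1 + v) * (v - 1)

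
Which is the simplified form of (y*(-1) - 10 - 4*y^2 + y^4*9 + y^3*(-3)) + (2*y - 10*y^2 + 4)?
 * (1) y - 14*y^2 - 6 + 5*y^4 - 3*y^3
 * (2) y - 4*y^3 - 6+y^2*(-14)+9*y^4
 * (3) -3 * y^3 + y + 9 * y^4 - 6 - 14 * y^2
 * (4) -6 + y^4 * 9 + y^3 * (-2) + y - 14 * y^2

Adding the polynomials and combining like terms:
(y*(-1) - 10 - 4*y^2 + y^4*9 + y^3*(-3)) + (2*y - 10*y^2 + 4)
= -3 * y^3 + y + 9 * y^4 - 6 - 14 * y^2
3) -3 * y^3 + y + 9 * y^4 - 6 - 14 * y^2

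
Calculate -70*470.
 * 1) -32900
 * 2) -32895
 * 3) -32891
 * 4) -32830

-70 * 470 = -32900
1) -32900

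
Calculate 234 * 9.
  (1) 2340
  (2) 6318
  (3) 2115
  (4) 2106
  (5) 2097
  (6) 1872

234 * 9 = 2106
4) 2106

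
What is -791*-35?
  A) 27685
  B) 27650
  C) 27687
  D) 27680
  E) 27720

-791 * -35 = 27685
A) 27685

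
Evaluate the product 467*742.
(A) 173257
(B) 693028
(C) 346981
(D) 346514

467 * 742 = 346514
D) 346514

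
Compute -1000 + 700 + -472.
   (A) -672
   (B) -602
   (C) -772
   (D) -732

First: -1000 + 700 = -300
Then: -300 + -472 = -772
C) -772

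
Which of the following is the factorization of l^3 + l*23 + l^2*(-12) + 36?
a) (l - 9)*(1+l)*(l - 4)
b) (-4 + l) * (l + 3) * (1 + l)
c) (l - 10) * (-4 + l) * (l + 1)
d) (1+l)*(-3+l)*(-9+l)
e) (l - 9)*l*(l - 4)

We need to factor l^3 + l*23 + l^2*(-12) + 36.
The factored form is (l - 9)*(1+l)*(l - 4).
a) (l - 9)*(1+l)*(l - 4)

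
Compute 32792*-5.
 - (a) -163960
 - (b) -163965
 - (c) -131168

32792 * -5 = -163960
a) -163960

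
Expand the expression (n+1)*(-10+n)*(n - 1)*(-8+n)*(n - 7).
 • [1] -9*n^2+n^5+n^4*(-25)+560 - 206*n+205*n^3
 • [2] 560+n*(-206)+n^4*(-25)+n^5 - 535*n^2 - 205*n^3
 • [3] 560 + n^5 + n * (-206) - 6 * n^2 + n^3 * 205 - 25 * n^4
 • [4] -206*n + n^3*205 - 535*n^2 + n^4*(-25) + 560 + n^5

Expanding (n+1)*(-10+n)*(n - 1)*(-8+n)*(n - 7):
= -206*n + n^3*205 - 535*n^2 + n^4*(-25) + 560 + n^5
4) -206*n + n^3*205 - 535*n^2 + n^4*(-25) + 560 + n^5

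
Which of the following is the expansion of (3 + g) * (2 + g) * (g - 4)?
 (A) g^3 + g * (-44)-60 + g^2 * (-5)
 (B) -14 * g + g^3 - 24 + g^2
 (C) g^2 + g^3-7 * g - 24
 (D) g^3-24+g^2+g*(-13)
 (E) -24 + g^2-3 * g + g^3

Expanding (3 + g) * (2 + g) * (g - 4):
= -14 * g + g^3 - 24 + g^2
B) -14 * g + g^3 - 24 + g^2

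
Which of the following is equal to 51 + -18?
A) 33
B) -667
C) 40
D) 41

51 + -18 = 33
A) 33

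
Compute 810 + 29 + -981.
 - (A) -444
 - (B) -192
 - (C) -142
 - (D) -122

First: 810 + 29 = 839
Then: 839 + -981 = -142
C) -142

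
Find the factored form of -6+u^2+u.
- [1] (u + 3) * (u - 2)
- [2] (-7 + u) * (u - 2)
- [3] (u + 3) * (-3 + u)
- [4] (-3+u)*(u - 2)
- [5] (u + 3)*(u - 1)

We need to factor -6+u^2+u.
The factored form is (u + 3) * (u - 2).
1) (u + 3) * (u - 2)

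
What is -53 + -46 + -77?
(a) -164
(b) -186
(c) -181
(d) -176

First: -53 + -46 = -99
Then: -99 + -77 = -176
d) -176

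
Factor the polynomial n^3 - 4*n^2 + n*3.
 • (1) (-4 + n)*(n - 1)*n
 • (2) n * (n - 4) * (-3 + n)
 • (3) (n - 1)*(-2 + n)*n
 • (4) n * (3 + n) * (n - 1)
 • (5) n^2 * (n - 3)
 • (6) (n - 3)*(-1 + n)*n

We need to factor n^3 - 4*n^2 + n*3.
The factored form is (n - 3)*(-1 + n)*n.
6) (n - 3)*(-1 + n)*n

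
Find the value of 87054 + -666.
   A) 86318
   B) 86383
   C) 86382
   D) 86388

87054 + -666 = 86388
D) 86388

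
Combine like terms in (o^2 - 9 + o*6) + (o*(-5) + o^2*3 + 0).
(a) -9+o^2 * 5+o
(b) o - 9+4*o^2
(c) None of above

Adding the polynomials and combining like terms:
(o^2 - 9 + o*6) + (o*(-5) + o^2*3 + 0)
= o - 9+4*o^2
b) o - 9+4*o^2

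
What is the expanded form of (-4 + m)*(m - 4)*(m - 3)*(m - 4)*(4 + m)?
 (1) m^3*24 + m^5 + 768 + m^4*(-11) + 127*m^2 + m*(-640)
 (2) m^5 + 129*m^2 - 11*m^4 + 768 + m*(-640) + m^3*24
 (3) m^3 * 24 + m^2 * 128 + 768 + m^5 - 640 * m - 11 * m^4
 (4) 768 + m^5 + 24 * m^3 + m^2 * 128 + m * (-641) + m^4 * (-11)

Expanding (-4 + m)*(m - 4)*(m - 3)*(m - 4)*(4 + m):
= m^3 * 24 + m^2 * 128 + 768 + m^5 - 640 * m - 11 * m^4
3) m^3 * 24 + m^2 * 128 + 768 + m^5 - 640 * m - 11 * m^4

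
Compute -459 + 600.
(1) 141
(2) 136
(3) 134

-459 + 600 = 141
1) 141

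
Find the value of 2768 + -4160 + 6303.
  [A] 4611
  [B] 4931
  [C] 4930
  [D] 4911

First: 2768 + -4160 = -1392
Then: -1392 + 6303 = 4911
D) 4911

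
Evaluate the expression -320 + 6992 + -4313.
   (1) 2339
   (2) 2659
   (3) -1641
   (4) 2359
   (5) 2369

First: -320 + 6992 = 6672
Then: 6672 + -4313 = 2359
4) 2359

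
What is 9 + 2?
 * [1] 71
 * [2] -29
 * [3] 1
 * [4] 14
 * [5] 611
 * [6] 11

9 + 2 = 11
6) 11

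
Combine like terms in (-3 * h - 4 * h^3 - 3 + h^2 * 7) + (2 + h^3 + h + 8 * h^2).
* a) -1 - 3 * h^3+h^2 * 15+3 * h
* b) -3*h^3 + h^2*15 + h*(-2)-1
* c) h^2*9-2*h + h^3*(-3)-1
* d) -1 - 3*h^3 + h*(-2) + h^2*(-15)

Adding the polynomials and combining like terms:
(-3*h - 4*h^3 - 3 + h^2*7) + (2 + h^3 + h + 8*h^2)
= -3*h^3 + h^2*15 + h*(-2)-1
b) -3*h^3 + h^2*15 + h*(-2)-1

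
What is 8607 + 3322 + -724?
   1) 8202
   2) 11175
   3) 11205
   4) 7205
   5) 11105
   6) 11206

First: 8607 + 3322 = 11929
Then: 11929 + -724 = 11205
3) 11205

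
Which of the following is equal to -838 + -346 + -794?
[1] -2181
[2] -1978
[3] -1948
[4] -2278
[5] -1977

First: -838 + -346 = -1184
Then: -1184 + -794 = -1978
2) -1978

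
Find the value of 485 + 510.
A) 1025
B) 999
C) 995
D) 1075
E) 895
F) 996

485 + 510 = 995
C) 995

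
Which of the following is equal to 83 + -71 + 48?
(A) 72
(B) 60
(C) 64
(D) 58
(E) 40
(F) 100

First: 83 + -71 = 12
Then: 12 + 48 = 60
B) 60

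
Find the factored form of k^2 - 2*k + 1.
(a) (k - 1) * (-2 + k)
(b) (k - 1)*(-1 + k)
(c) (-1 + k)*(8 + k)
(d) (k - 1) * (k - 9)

We need to factor k^2 - 2*k + 1.
The factored form is (k - 1)*(-1 + k).
b) (k - 1)*(-1 + k)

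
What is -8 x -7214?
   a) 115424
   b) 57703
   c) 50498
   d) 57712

-8 * -7214 = 57712
d) 57712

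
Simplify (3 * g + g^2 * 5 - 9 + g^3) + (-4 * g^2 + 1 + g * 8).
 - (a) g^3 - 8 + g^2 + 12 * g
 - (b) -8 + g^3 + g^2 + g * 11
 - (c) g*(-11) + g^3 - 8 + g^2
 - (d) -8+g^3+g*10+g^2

Adding the polynomials and combining like terms:
(3*g + g^2*5 - 9 + g^3) + (-4*g^2 + 1 + g*8)
= -8 + g^3 + g^2 + g * 11
b) -8 + g^3 + g^2 + g * 11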